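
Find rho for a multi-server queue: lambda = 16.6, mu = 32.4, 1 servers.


rho = lambda / (c * mu) = 16.6 / (1 * 32.4) = 0.5123

0.5123


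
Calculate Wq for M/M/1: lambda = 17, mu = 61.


rho = 17/61; Wq = rho/(mu - lambda) = 0.0063 hours

0.0063 hours


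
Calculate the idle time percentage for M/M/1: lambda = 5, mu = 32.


Idle fraction = (1 - rho) * 100 = (1 - 5/32) * 100 = 84.4%

84.4%


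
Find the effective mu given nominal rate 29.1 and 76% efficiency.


Effective rate = mu * efficiency = 29.1 * 0.76 = 22.12 per hour

22.12 per hour


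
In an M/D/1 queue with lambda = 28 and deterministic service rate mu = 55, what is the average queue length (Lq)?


M/D/1: Lq = rho^2 / (2*(1-rho)) where rho = 28/55; Lq = 0.26

0.26


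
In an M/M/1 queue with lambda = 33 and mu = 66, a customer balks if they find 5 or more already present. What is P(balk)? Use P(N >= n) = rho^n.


P(N >= 5) = rho^5 = (33/66)^5 = 0.0313

0.0313


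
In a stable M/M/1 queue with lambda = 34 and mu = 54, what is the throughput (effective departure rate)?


For a stable queue (lambda < mu), throughput = lambda = 34 per hour

34 per hour


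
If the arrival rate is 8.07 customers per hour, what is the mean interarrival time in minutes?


Mean interarrival time = 60/lambda = 60/8.07 = 7.43 minutes

7.43 minutes


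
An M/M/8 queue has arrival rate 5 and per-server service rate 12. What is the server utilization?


rho = lambda/(c*mu) = 5/(8*12) = 0.0521

0.0521


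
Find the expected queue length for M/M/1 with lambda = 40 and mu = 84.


rho = 40/84; Lq = rho^2/(1-rho) = 0.43

0.43


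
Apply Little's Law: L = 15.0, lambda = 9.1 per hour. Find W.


W = L / lambda = 15.0 / 9.1 = 1.6484 hours

1.6484 hours


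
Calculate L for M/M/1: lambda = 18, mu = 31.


rho = 18/31; L = rho/(1-rho) = 1.38

1.38


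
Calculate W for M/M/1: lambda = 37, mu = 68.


W = 1/(mu - lambda) = 1/(68 - 37) = 0.0323 hours

0.0323 hours


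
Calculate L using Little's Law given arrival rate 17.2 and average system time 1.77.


L = lambda * W = 17.2 * 1.77 = 30.44

30.44


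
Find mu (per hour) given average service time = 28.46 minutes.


mu = 60 / avg_service_time = 60 / 28.46 = 2.11 per hour

2.11 per hour


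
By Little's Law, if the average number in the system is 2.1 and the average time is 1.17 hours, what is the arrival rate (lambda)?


lambda = L / W = 2.1 / 1.17 = 1.79 per hour

1.79 per hour


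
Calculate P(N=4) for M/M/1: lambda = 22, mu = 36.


rho = 22/36; P(n) = (1-rho)*rho^n = (1-22/36)*(22/36)^4 = 0.0542

0.0542


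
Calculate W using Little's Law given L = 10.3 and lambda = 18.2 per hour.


W = L / lambda = 10.3 / 18.2 = 0.5659 hours

0.5659 hours


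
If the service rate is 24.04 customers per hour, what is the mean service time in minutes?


Mean service time = 60/mu = 60/24.04 = 2.5 minutes

2.5 minutes


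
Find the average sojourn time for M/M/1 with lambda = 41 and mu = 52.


W = 1/(mu - lambda) = 1/(52 - 41) = 0.0909 hours

0.0909 hours


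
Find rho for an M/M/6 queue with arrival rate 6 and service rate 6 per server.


rho = lambda/(c*mu) = 6/(6*6) = 0.1667

0.1667


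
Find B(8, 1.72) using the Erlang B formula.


B(N,A) = (A^N/N!) / sum(A^k/k!, k=0..N) with N=8, A=1.72 = 0.0003

0.0003


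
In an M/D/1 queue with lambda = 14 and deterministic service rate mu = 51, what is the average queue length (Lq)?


M/D/1: Lq = rho^2 / (2*(1-rho)) where rho = 14/51; Lq = 0.05

0.05


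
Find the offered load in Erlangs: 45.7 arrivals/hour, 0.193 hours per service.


Offered load a = lambda * E[S] = 45.7 * 0.193 = 8.82 Erlangs

8.82 Erlangs


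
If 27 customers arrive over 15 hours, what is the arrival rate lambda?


lambda = total arrivals / time = 27 / 15 = 1.8 per hour

1.8 per hour


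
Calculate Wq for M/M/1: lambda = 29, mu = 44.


rho = 29/44; Wq = rho/(mu - lambda) = 0.0439 hours

0.0439 hours


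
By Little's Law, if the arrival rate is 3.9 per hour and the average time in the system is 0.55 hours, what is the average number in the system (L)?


L = lambda * W = 3.9 * 0.55 = 2.15

2.15


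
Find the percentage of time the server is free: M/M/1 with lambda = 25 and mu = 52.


Idle fraction = (1 - rho) * 100 = (1 - 25/52) * 100 = 51.9%

51.9%


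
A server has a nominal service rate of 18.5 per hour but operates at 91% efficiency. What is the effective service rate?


Effective rate = mu * efficiency = 18.5 * 0.91 = 16.84 per hour

16.84 per hour


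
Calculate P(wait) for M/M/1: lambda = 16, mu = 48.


P(wait) = rho = lambda/mu = 16/48 = 0.3333

0.3333


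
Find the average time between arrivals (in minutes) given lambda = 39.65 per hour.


Mean interarrival time = 60/lambda = 60/39.65 = 1.51 minutes

1.51 minutes


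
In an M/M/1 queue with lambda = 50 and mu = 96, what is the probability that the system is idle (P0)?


P0 = 1 - rho = 1 - 50/96 = 0.4792

0.4792


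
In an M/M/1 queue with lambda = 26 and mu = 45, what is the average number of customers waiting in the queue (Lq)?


rho = 26/45; Lq = rho^2/(1-rho) = 0.79

0.79


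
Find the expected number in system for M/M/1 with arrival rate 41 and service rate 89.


rho = 41/89; L = rho/(1-rho) = 0.85

0.85


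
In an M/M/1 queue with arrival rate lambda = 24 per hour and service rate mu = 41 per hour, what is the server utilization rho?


rho = lambda/mu = 24/41 = 0.5854

0.5854


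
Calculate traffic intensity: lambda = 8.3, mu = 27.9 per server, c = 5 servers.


rho = lambda / (c * mu) = 8.3 / (5 * 27.9) = 0.0595

0.0595


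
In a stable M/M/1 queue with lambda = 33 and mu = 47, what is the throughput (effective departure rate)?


For a stable queue (lambda < mu), throughput = lambda = 33 per hour

33 per hour


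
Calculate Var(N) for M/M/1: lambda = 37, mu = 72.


rho = 37/72; Var(N) = rho/(1-rho)^2 = 2.17

2.17


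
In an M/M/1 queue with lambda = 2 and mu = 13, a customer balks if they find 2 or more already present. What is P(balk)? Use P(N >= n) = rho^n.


P(N >= 2) = rho^2 = (2/13)^2 = 0.0237

0.0237


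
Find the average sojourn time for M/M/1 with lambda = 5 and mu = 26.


W = 1/(mu - lambda) = 1/(26 - 5) = 0.0476 hours

0.0476 hours


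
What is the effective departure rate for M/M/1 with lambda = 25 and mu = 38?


For a stable queue (lambda < mu), throughput = lambda = 25 per hour

25 per hour


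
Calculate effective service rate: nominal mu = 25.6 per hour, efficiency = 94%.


Effective rate = mu * efficiency = 25.6 * 0.94 = 24.06 per hour

24.06 per hour


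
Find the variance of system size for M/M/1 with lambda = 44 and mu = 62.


rho = 44/62; Var(N) = rho/(1-rho)^2 = 8.42

8.42


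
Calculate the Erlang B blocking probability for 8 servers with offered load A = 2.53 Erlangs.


B(N,A) = (A^N/N!) / sum(A^k/k!, k=0..N) with N=8, A=2.53 = 0.0033

0.0033


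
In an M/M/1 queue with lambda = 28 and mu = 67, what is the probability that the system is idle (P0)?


P0 = 1 - rho = 1 - 28/67 = 0.5821

0.5821


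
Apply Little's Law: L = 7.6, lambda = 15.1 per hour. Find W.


W = L / lambda = 7.6 / 15.1 = 0.5033 hours

0.5033 hours


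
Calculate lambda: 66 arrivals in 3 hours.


lambda = total arrivals / time = 66 / 3 = 22.0 per hour

22.0 per hour


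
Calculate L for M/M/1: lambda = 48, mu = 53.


rho = 48/53; L = rho/(1-rho) = 9.6

9.6


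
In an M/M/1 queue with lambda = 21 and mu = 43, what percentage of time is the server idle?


Idle fraction = (1 - rho) * 100 = (1 - 21/43) * 100 = 51.2%

51.2%


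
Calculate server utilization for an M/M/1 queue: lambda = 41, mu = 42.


rho = lambda/mu = 41/42 = 0.9762

0.9762


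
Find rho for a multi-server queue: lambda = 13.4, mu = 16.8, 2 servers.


rho = lambda / (c * mu) = 13.4 / (2 * 16.8) = 0.3988

0.3988


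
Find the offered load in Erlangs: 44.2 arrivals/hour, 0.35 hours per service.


Offered load a = lambda * E[S] = 44.2 * 0.35 = 15.47 Erlangs

15.47 Erlangs


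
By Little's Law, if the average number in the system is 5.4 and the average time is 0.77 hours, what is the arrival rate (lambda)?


lambda = L / W = 5.4 / 0.77 = 7.01 per hour

7.01 per hour


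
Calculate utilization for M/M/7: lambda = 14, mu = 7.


rho = lambda/(c*mu) = 14/(7*7) = 0.2857

0.2857


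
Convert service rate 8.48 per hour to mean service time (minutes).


Mean service time = 60/mu = 60/8.48 = 7.08 minutes

7.08 minutes


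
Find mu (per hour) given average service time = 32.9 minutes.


mu = 60 / avg_service_time = 60 / 32.9 = 1.82 per hour

1.82 per hour


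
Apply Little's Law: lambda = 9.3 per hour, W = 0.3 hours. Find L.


L = lambda * W = 9.3 * 0.3 = 2.79

2.79


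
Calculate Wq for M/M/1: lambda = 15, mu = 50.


rho = 15/50; Wq = rho/(mu - lambda) = 0.0086 hours

0.0086 hours


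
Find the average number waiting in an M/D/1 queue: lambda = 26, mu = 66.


M/D/1: Lq = rho^2 / (2*(1-rho)) where rho = 26/66; Lq = 0.13

0.13


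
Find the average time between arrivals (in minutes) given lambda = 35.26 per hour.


Mean interarrival time = 60/lambda = 60/35.26 = 1.7 minutes

1.7 minutes


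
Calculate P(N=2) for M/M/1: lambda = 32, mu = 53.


rho = 32/53; P(n) = (1-rho)*rho^n = (1-32/53)*(32/53)^2 = 0.1444

0.1444


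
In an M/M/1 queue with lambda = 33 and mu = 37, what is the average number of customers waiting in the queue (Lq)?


rho = 33/37; Lq = rho^2/(1-rho) = 7.36

7.36


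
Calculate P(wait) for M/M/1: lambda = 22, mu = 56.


P(wait) = rho = lambda/mu = 22/56 = 0.3929

0.3929


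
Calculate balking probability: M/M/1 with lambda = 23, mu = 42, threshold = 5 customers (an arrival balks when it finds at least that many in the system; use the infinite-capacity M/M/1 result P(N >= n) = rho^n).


P(N >= 5) = rho^5 = (23/42)^5 = 0.0492

0.0492


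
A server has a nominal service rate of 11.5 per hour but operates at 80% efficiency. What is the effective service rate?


Effective rate = mu * efficiency = 11.5 * 0.8 = 9.2 per hour

9.2 per hour


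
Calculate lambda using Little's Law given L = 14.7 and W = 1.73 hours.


lambda = L / W = 14.7 / 1.73 = 8.5 per hour

8.5 per hour


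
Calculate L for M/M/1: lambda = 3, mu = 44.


rho = 3/44; L = rho/(1-rho) = 0.07

0.07


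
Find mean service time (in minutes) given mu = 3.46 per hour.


Mean service time = 60/mu = 60/3.46 = 17.34 minutes

17.34 minutes


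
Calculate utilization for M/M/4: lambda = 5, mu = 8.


rho = lambda/(c*mu) = 5/(4*8) = 0.1563

0.1563


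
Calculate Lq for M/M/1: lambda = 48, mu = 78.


rho = 48/78; Lq = rho^2/(1-rho) = 0.98

0.98


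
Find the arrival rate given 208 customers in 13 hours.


lambda = total arrivals / time = 208 / 13 = 16.0 per hour

16.0 per hour


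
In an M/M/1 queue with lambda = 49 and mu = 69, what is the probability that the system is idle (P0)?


P0 = 1 - rho = 1 - 49/69 = 0.2899

0.2899


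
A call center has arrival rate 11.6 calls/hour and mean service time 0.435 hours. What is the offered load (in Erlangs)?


Offered load a = lambda * E[S] = 11.6 * 0.435 = 5.05 Erlangs

5.05 Erlangs


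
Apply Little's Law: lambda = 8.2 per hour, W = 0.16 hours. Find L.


L = lambda * W = 8.2 * 0.16 = 1.31

1.31


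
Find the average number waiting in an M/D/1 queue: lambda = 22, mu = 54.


M/D/1: Lq = rho^2 / (2*(1-rho)) where rho = 22/54; Lq = 0.14

0.14


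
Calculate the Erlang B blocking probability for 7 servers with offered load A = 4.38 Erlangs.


B(N,A) = (A^N/N!) / sum(A^k/k!, k=0..N) with N=7, A=4.38 = 0.0833

0.0833


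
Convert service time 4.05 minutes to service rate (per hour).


mu = 60 / avg_service_time = 60 / 4.05 = 14.81 per hour

14.81 per hour


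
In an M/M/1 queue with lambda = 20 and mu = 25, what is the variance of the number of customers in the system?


rho = 20/25; Var(N) = rho/(1-rho)^2 = 20.0

20.0


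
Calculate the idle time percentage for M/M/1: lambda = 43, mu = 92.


Idle fraction = (1 - rho) * 100 = (1 - 43/92) * 100 = 53.3%

53.3%


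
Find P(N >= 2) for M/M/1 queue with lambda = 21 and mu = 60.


P(N >= 2) = rho^2 = (21/60)^2 = 0.1225

0.1225


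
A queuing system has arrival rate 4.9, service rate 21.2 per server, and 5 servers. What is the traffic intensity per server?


rho = lambda / (c * mu) = 4.9 / (5 * 21.2) = 0.0462

0.0462


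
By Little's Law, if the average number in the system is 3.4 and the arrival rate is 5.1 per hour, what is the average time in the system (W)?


W = L / lambda = 3.4 / 5.1 = 0.6667 hours

0.6667 hours


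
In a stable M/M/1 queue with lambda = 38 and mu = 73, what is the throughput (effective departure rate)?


For a stable queue (lambda < mu), throughput = lambda = 38 per hour

38 per hour


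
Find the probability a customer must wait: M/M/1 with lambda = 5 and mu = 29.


P(wait) = rho = lambda/mu = 5/29 = 0.1724

0.1724


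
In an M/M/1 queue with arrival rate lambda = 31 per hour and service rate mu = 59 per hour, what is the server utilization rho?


rho = lambda/mu = 31/59 = 0.5254

0.5254


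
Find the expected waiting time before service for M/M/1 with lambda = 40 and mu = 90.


rho = 40/90; Wq = rho/(mu - lambda) = 0.0089 hours

0.0089 hours


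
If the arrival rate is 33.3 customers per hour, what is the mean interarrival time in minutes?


Mean interarrival time = 60/lambda = 60/33.3 = 1.8 minutes

1.8 minutes


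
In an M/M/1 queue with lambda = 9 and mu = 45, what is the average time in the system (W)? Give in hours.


W = 1/(mu - lambda) = 1/(45 - 9) = 0.0278 hours

0.0278 hours


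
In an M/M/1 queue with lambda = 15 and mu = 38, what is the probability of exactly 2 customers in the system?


rho = 15/38; P(n) = (1-rho)*rho^n = (1-15/38)*(15/38)^2 = 0.0943

0.0943


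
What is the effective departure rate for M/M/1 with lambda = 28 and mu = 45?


For a stable queue (lambda < mu), throughput = lambda = 28 per hour

28 per hour


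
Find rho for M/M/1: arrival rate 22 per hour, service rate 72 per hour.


rho = lambda/mu = 22/72 = 0.3056

0.3056


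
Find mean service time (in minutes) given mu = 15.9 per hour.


Mean service time = 60/mu = 60/15.9 = 3.77 minutes

3.77 minutes


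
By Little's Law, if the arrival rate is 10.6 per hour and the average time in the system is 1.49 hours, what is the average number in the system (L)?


L = lambda * W = 10.6 * 1.49 = 15.79

15.79


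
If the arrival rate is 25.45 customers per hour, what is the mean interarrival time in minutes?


Mean interarrival time = 60/lambda = 60/25.45 = 2.36 minutes

2.36 minutes


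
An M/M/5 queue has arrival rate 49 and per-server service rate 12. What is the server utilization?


rho = lambda/(c*mu) = 49/(5*12) = 0.8167

0.8167


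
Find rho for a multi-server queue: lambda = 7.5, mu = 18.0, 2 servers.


rho = lambda / (c * mu) = 7.5 / (2 * 18.0) = 0.2083

0.2083


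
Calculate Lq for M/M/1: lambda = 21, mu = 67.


rho = 21/67; Lq = rho^2/(1-rho) = 0.14

0.14


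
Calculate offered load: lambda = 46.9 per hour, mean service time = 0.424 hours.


Offered load a = lambda * E[S] = 46.9 * 0.424 = 19.89 Erlangs

19.89 Erlangs


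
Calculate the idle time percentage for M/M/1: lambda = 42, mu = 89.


Idle fraction = (1 - rho) * 100 = (1 - 42/89) * 100 = 52.8%

52.8%


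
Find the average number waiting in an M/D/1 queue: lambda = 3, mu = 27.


M/D/1: Lq = rho^2 / (2*(1-rho)) where rho = 3/27; Lq = 0.01

0.01


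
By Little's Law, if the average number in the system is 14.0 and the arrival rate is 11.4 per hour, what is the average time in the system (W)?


W = L / lambda = 14.0 / 11.4 = 1.2281 hours

1.2281 hours


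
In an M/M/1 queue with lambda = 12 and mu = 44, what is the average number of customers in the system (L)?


rho = 12/44; L = rho/(1-rho) = 0.37

0.37


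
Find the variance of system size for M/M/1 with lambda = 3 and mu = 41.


rho = 3/41; Var(N) = rho/(1-rho)^2 = 0.09

0.09


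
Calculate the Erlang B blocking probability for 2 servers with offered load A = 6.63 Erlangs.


B(N,A) = (A^N/N!) / sum(A^k/k!, k=0..N) with N=2, A=6.63 = 0.7423

0.7423


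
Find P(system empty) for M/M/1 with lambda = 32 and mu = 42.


P0 = 1 - rho = 1 - 32/42 = 0.2381

0.2381


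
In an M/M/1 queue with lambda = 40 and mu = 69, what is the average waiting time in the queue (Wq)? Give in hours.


rho = 40/69; Wq = rho/(mu - lambda) = 0.02 hours

0.02 hours


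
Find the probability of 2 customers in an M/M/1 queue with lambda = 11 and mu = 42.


rho = 11/42; P(n) = (1-rho)*rho^n = (1-11/42)*(11/42)^2 = 0.0506

0.0506


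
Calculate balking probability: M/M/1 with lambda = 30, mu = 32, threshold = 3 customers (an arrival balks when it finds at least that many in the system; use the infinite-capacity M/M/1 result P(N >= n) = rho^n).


P(N >= 3) = rho^3 = (30/32)^3 = 0.824

0.824


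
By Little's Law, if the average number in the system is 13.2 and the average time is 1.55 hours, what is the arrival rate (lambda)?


lambda = L / W = 13.2 / 1.55 = 8.52 per hour

8.52 per hour


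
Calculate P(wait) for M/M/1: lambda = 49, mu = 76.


P(wait) = rho = lambda/mu = 49/76 = 0.6447

0.6447


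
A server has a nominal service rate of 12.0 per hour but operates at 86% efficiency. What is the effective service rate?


Effective rate = mu * efficiency = 12.0 * 0.86 = 10.32 per hour

10.32 per hour


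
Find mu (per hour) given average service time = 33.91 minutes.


mu = 60 / avg_service_time = 60 / 33.91 = 1.77 per hour

1.77 per hour


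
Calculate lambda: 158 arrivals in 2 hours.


lambda = total arrivals / time = 158 / 2 = 79.0 per hour

79.0 per hour


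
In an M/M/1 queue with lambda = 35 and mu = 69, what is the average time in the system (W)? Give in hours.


W = 1/(mu - lambda) = 1/(69 - 35) = 0.0294 hours

0.0294 hours


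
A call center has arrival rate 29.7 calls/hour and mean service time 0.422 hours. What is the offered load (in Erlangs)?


Offered load a = lambda * E[S] = 29.7 * 0.422 = 12.53 Erlangs

12.53 Erlangs


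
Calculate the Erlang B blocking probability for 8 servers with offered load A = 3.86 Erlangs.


B(N,A) = (A^N/N!) / sum(A^k/k!, k=0..N) with N=8, A=3.86 = 0.0262

0.0262


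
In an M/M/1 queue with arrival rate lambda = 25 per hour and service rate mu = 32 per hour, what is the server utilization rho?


rho = lambda/mu = 25/32 = 0.7813

0.7813


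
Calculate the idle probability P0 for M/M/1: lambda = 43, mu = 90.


P0 = 1 - rho = 1 - 43/90 = 0.5222

0.5222


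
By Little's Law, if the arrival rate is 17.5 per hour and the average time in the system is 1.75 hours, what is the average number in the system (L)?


L = lambda * W = 17.5 * 1.75 = 30.63

30.63


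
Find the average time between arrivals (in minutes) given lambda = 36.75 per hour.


Mean interarrival time = 60/lambda = 60/36.75 = 1.63 minutes

1.63 minutes


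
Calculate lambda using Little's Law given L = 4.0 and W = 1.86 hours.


lambda = L / W = 4.0 / 1.86 = 2.15 per hour

2.15 per hour


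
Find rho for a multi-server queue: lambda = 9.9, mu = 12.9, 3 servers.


rho = lambda / (c * mu) = 9.9 / (3 * 12.9) = 0.2558

0.2558


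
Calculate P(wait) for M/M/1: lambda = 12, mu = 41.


P(wait) = rho = lambda/mu = 12/41 = 0.2927

0.2927


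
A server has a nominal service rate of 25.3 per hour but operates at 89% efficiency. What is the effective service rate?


Effective rate = mu * efficiency = 25.3 * 0.89 = 22.52 per hour

22.52 per hour


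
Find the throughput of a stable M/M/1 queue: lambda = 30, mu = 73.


For a stable queue (lambda < mu), throughput = lambda = 30 per hour

30 per hour


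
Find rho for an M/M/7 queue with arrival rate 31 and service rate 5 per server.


rho = lambda/(c*mu) = 31/(7*5) = 0.8857

0.8857


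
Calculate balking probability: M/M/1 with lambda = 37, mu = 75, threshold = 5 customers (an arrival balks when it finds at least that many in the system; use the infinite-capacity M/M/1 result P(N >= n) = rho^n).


P(N >= 5) = rho^5 = (37/75)^5 = 0.0292

0.0292


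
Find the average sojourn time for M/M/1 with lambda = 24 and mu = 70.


W = 1/(mu - lambda) = 1/(70 - 24) = 0.0217 hours

0.0217 hours


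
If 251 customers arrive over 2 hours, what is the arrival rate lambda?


lambda = total arrivals / time = 251 / 2 = 125.5 per hour

125.5 per hour


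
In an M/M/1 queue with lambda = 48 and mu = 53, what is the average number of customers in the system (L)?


rho = 48/53; L = rho/(1-rho) = 9.6

9.6


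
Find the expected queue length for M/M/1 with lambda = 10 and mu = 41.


rho = 10/41; Lq = rho^2/(1-rho) = 0.08

0.08


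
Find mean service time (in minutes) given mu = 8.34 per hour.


Mean service time = 60/mu = 60/8.34 = 7.19 minutes

7.19 minutes


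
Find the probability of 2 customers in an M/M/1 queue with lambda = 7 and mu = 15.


rho = 7/15; P(n) = (1-rho)*rho^n = (1-7/15)*(7/15)^2 = 0.1161

0.1161


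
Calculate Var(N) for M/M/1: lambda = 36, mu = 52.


rho = 36/52; Var(N) = rho/(1-rho)^2 = 7.31

7.31


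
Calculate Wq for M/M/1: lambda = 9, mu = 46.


rho = 9/46; Wq = rho/(mu - lambda) = 0.0053 hours

0.0053 hours


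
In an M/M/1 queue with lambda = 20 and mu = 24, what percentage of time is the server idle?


Idle fraction = (1 - rho) * 100 = (1 - 20/24) * 100 = 16.7%

16.7%


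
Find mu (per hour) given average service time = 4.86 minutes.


mu = 60 / avg_service_time = 60 / 4.86 = 12.35 per hour

12.35 per hour


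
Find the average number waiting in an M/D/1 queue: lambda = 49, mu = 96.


M/D/1: Lq = rho^2 / (2*(1-rho)) where rho = 49/96; Lq = 0.27

0.27


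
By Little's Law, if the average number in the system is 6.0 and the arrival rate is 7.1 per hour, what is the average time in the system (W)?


W = L / lambda = 6.0 / 7.1 = 0.8451 hours

0.8451 hours


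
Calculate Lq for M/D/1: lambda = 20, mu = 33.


M/D/1: Lq = rho^2 / (2*(1-rho)) where rho = 20/33; Lq = 0.47

0.47


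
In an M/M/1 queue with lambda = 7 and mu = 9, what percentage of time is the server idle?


Idle fraction = (1 - rho) * 100 = (1 - 7/9) * 100 = 22.2%

22.2%


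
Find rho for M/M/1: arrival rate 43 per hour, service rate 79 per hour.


rho = lambda/mu = 43/79 = 0.5443

0.5443


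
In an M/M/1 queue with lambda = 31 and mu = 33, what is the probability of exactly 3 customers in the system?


rho = 31/33; P(n) = (1-rho)*rho^n = (1-31/33)*(31/33)^3 = 0.0502

0.0502


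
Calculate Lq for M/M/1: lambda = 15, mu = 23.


rho = 15/23; Lq = rho^2/(1-rho) = 1.22

1.22


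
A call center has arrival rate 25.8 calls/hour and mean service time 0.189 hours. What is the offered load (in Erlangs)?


Offered load a = lambda * E[S] = 25.8 * 0.189 = 4.88 Erlangs

4.88 Erlangs


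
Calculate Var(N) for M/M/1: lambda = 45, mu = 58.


rho = 45/58; Var(N) = rho/(1-rho)^2 = 15.44

15.44


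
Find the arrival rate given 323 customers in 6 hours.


lambda = total arrivals / time = 323 / 6 = 53.83 per hour

53.83 per hour


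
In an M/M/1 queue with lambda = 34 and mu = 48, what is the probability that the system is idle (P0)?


P0 = 1 - rho = 1 - 34/48 = 0.2917

0.2917


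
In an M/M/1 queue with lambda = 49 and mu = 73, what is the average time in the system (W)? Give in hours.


W = 1/(mu - lambda) = 1/(73 - 49) = 0.0417 hours

0.0417 hours


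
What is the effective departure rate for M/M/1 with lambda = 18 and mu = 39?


For a stable queue (lambda < mu), throughput = lambda = 18 per hour

18 per hour


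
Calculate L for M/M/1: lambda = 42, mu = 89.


rho = 42/89; L = rho/(1-rho) = 0.89

0.89


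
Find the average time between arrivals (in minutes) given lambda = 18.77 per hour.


Mean interarrival time = 60/lambda = 60/18.77 = 3.2 minutes

3.2 minutes


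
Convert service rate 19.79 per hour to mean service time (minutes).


Mean service time = 60/mu = 60/19.79 = 3.03 minutes

3.03 minutes


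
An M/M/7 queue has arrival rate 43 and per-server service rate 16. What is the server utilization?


rho = lambda/(c*mu) = 43/(7*16) = 0.3839

0.3839


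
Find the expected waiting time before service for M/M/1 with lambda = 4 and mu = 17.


rho = 4/17; Wq = rho/(mu - lambda) = 0.0181 hours

0.0181 hours


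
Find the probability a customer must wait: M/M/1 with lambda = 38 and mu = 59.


P(wait) = rho = lambda/mu = 38/59 = 0.6441

0.6441


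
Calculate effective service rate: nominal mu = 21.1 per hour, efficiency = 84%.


Effective rate = mu * efficiency = 21.1 * 0.84 = 17.72 per hour

17.72 per hour


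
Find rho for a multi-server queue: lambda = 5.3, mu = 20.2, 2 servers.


rho = lambda / (c * mu) = 5.3 / (2 * 20.2) = 0.1312

0.1312


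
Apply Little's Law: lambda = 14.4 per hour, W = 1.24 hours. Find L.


L = lambda * W = 14.4 * 1.24 = 17.86

17.86


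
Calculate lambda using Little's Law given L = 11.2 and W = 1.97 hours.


lambda = L / W = 11.2 / 1.97 = 5.69 per hour

5.69 per hour


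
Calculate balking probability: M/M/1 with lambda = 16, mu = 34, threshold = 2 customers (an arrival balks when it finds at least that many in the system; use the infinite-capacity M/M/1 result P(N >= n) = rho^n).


P(N >= 2) = rho^2 = (16/34)^2 = 0.2215

0.2215


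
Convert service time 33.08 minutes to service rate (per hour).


mu = 60 / avg_service_time = 60 / 33.08 = 1.81 per hour

1.81 per hour


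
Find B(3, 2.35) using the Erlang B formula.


B(N,A) = (A^N/N!) / sum(A^k/k!, k=0..N) with N=3, A=2.35 = 0.2614

0.2614


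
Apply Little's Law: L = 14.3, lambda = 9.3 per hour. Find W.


W = L / lambda = 14.3 / 9.3 = 1.5376 hours

1.5376 hours


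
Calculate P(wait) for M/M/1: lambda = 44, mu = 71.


P(wait) = rho = lambda/mu = 44/71 = 0.6197

0.6197


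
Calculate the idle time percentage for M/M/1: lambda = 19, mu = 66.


Idle fraction = (1 - rho) * 100 = (1 - 19/66) * 100 = 71.2%

71.2%


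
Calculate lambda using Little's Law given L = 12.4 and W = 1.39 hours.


lambda = L / W = 12.4 / 1.39 = 8.92 per hour

8.92 per hour


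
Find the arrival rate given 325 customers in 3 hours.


lambda = total arrivals / time = 325 / 3 = 108.33 per hour

108.33 per hour


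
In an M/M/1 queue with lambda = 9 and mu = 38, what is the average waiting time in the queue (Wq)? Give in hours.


rho = 9/38; Wq = rho/(mu - lambda) = 0.0082 hours

0.0082 hours


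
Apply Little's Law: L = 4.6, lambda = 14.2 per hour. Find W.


W = L / lambda = 4.6 / 14.2 = 0.3239 hours

0.3239 hours


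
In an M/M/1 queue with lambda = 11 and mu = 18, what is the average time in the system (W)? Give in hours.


W = 1/(mu - lambda) = 1/(18 - 11) = 0.1429 hours

0.1429 hours


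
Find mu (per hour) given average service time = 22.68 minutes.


mu = 60 / avg_service_time = 60 / 22.68 = 2.65 per hour

2.65 per hour


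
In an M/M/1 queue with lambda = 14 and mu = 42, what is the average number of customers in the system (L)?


rho = 14/42; L = rho/(1-rho) = 0.5

0.5


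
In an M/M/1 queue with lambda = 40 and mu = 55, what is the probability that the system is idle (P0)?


P0 = 1 - rho = 1 - 40/55 = 0.2727

0.2727


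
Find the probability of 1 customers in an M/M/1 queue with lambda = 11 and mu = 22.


rho = 11/22; P(n) = (1-rho)*rho^n = (1-11/22)*(11/22)^1 = 0.25

0.25


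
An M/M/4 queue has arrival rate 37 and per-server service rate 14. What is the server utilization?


rho = lambda/(c*mu) = 37/(4*14) = 0.6607

0.6607


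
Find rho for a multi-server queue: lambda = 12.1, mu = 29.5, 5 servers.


rho = lambda / (c * mu) = 12.1 / (5 * 29.5) = 0.082

0.082


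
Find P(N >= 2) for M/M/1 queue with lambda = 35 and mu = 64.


P(N >= 2) = rho^2 = (35/64)^2 = 0.2991

0.2991


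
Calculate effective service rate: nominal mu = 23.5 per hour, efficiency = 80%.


Effective rate = mu * efficiency = 23.5 * 0.8 = 18.8 per hour

18.8 per hour


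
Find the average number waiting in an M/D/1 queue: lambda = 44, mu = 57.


M/D/1: Lq = rho^2 / (2*(1-rho)) where rho = 44/57; Lq = 1.31

1.31


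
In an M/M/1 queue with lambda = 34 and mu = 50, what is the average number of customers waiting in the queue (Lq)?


rho = 34/50; Lq = rho^2/(1-rho) = 1.45

1.45


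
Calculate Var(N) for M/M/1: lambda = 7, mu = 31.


rho = 7/31; Var(N) = rho/(1-rho)^2 = 0.38

0.38


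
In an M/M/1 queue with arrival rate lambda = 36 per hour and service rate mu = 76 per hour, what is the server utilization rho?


rho = lambda/mu = 36/76 = 0.4737

0.4737


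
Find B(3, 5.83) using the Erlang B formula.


B(N,A) = (A^N/N!) / sum(A^k/k!, k=0..N) with N=3, A=5.83 = 0.5809

0.5809


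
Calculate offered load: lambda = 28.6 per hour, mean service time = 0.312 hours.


Offered load a = lambda * E[S] = 28.6 * 0.312 = 8.92 Erlangs

8.92 Erlangs


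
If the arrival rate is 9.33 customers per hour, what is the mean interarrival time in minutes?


Mean interarrival time = 60/lambda = 60/9.33 = 6.43 minutes

6.43 minutes


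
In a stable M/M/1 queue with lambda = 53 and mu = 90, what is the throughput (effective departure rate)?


For a stable queue (lambda < mu), throughput = lambda = 53 per hour

53 per hour


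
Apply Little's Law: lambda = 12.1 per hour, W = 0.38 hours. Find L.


L = lambda * W = 12.1 * 0.38 = 4.6

4.6


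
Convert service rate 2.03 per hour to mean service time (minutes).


Mean service time = 60/mu = 60/2.03 = 29.56 minutes

29.56 minutes


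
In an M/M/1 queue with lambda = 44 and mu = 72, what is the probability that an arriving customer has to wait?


P(wait) = rho = lambda/mu = 44/72 = 0.6111

0.6111


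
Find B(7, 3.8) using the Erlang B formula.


B(N,A) = (A^N/N!) / sum(A^k/k!, k=0..N) with N=7, A=3.8 = 0.0529

0.0529


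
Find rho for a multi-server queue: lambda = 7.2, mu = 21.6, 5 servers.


rho = lambda / (c * mu) = 7.2 / (5 * 21.6) = 0.0667

0.0667


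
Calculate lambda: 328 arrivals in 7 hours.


lambda = total arrivals / time = 328 / 7 = 46.86 per hour

46.86 per hour


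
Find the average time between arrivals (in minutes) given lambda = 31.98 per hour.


Mean interarrival time = 60/lambda = 60/31.98 = 1.88 minutes

1.88 minutes


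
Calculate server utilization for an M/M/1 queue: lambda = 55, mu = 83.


rho = lambda/mu = 55/83 = 0.6627

0.6627


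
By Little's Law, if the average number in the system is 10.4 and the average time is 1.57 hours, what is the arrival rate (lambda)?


lambda = L / W = 10.4 / 1.57 = 6.62 per hour

6.62 per hour


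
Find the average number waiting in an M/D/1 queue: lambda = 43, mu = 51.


M/D/1: Lq = rho^2 / (2*(1-rho)) where rho = 43/51; Lq = 2.27

2.27


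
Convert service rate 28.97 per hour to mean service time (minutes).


Mean service time = 60/mu = 60/28.97 = 2.07 minutes

2.07 minutes


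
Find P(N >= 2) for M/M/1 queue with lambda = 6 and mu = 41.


P(N >= 2) = rho^2 = (6/41)^2 = 0.0214

0.0214


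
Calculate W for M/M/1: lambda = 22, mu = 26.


W = 1/(mu - lambda) = 1/(26 - 22) = 0.25 hours

0.25 hours


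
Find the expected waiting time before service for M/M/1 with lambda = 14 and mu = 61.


rho = 14/61; Wq = rho/(mu - lambda) = 0.0049 hours

0.0049 hours


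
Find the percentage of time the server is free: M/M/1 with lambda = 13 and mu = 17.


Idle fraction = (1 - rho) * 100 = (1 - 13/17) * 100 = 23.5%

23.5%


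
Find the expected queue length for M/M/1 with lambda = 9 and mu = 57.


rho = 9/57; Lq = rho^2/(1-rho) = 0.03

0.03


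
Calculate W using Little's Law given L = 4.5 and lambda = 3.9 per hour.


W = L / lambda = 4.5 / 3.9 = 1.1538 hours

1.1538 hours


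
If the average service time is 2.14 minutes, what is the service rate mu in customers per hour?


mu = 60 / avg_service_time = 60 / 2.14 = 28.04 per hour

28.04 per hour


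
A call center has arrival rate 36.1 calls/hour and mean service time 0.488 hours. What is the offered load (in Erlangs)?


Offered load a = lambda * E[S] = 36.1 * 0.488 = 17.62 Erlangs

17.62 Erlangs


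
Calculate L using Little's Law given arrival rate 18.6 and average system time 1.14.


L = lambda * W = 18.6 * 1.14 = 21.2

21.2


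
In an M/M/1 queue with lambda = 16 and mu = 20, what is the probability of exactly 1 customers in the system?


rho = 16/20; P(n) = (1-rho)*rho^n = (1-16/20)*(16/20)^1 = 0.16

0.16


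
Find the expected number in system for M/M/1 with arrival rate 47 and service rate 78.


rho = 47/78; L = rho/(1-rho) = 1.52

1.52


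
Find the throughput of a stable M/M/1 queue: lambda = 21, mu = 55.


For a stable queue (lambda < mu), throughput = lambda = 21 per hour

21 per hour


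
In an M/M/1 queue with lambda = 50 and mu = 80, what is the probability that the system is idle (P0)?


P0 = 1 - rho = 1 - 50/80 = 0.375

0.375


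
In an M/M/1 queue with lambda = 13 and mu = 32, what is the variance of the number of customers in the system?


rho = 13/32; Var(N) = rho/(1-rho)^2 = 1.15

1.15


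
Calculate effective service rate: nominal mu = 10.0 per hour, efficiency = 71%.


Effective rate = mu * efficiency = 10.0 * 0.71 = 7.1 per hour

7.1 per hour


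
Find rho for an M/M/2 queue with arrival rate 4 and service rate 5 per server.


rho = lambda/(c*mu) = 4/(2*5) = 0.4

0.4


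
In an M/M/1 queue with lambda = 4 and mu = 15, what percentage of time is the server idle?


Idle fraction = (1 - rho) * 100 = (1 - 4/15) * 100 = 73.3%

73.3%


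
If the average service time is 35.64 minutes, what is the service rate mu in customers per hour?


mu = 60 / avg_service_time = 60 / 35.64 = 1.68 per hour

1.68 per hour


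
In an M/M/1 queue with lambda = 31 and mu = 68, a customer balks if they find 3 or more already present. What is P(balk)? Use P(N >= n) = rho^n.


P(N >= 3) = rho^3 = (31/68)^3 = 0.0947

0.0947


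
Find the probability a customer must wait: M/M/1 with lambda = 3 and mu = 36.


P(wait) = rho = lambda/mu = 3/36 = 0.0833

0.0833


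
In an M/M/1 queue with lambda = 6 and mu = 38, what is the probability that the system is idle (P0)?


P0 = 1 - rho = 1 - 6/38 = 0.8421

0.8421


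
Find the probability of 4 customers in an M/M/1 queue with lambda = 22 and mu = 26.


rho = 22/26; P(n) = (1-rho)*rho^n = (1-22/26)*(22/26)^4 = 0.0789

0.0789


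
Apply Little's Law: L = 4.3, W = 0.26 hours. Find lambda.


lambda = L / W = 4.3 / 0.26 = 16.54 per hour

16.54 per hour


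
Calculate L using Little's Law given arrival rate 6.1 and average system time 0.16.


L = lambda * W = 6.1 * 0.16 = 0.98

0.98


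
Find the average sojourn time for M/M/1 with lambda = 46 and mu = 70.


W = 1/(mu - lambda) = 1/(70 - 46) = 0.0417 hours

0.0417 hours


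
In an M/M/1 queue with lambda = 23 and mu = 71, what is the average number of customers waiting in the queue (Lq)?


rho = 23/71; Lq = rho^2/(1-rho) = 0.16

0.16


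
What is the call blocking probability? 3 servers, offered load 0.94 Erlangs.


B(N,A) = (A^N/N!) / sum(A^k/k!, k=0..N) with N=3, A=0.94 = 0.0549

0.0549


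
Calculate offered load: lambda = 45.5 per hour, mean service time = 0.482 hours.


Offered load a = lambda * E[S] = 45.5 * 0.482 = 21.93 Erlangs

21.93 Erlangs


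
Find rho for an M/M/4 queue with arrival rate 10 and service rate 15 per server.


rho = lambda/(c*mu) = 10/(4*15) = 0.1667

0.1667


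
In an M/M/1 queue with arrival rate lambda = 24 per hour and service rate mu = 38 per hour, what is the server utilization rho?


rho = lambda/mu = 24/38 = 0.6316

0.6316


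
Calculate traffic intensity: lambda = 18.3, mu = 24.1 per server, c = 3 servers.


rho = lambda / (c * mu) = 18.3 / (3 * 24.1) = 0.2531

0.2531


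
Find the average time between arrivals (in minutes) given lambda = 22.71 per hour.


Mean interarrival time = 60/lambda = 60/22.71 = 2.64 minutes

2.64 minutes


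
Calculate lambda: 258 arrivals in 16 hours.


lambda = total arrivals / time = 258 / 16 = 16.13 per hour

16.13 per hour


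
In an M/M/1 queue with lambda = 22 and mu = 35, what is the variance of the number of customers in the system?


rho = 22/35; Var(N) = rho/(1-rho)^2 = 4.56

4.56


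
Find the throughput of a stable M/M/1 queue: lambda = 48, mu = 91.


For a stable queue (lambda < mu), throughput = lambda = 48 per hour

48 per hour


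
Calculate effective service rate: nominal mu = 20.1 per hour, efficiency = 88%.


Effective rate = mu * efficiency = 20.1 * 0.88 = 17.69 per hour

17.69 per hour


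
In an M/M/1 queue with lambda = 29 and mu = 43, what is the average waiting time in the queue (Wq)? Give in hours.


rho = 29/43; Wq = rho/(mu - lambda) = 0.0482 hours

0.0482 hours


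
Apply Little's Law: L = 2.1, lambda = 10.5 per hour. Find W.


W = L / lambda = 2.1 / 10.5 = 0.2 hours

0.2 hours


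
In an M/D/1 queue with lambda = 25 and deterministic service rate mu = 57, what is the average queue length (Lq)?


M/D/1: Lq = rho^2 / (2*(1-rho)) where rho = 25/57; Lq = 0.17

0.17


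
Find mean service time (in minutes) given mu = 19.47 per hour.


Mean service time = 60/mu = 60/19.47 = 3.08 minutes

3.08 minutes


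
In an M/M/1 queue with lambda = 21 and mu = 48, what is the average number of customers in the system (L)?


rho = 21/48; L = rho/(1-rho) = 0.78

0.78


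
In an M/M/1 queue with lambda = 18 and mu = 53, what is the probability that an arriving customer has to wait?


P(wait) = rho = lambda/mu = 18/53 = 0.3396

0.3396


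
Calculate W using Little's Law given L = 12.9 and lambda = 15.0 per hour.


W = L / lambda = 12.9 / 15.0 = 0.86 hours

0.86 hours


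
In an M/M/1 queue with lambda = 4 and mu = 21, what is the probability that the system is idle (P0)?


P0 = 1 - rho = 1 - 4/21 = 0.8095

0.8095


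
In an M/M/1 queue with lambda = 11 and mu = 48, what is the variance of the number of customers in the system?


rho = 11/48; Var(N) = rho/(1-rho)^2 = 0.39

0.39


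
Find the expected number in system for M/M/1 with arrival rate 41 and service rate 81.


rho = 41/81; L = rho/(1-rho) = 1.03

1.03


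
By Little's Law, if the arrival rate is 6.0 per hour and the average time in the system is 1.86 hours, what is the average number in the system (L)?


L = lambda * W = 6.0 * 1.86 = 11.16

11.16


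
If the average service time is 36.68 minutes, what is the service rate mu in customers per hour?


mu = 60 / avg_service_time = 60 / 36.68 = 1.64 per hour

1.64 per hour


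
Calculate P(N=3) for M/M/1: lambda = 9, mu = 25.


rho = 9/25; P(n) = (1-rho)*rho^n = (1-9/25)*(9/25)^3 = 0.0299

0.0299


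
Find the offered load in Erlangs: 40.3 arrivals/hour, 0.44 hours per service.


Offered load a = lambda * E[S] = 40.3 * 0.44 = 17.73 Erlangs

17.73 Erlangs
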